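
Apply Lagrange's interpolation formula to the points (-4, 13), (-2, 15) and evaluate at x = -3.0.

Lagrange interpolation formula:
P(x) = Σ yᵢ × Lᵢ(x)
where Lᵢ(x) = Π_{j≠i} (x - xⱼ)/(xᵢ - xⱼ)

L_0(-3.0) = (-3.0 - (-2))/(-4 - (-2)) = 0.500000
L_1(-3.0) = (-3.0 - (-4))/(-2 - (-4)) = 0.500000

P(-3.0) = 13×L_0(-3.0) + 15×L_1(-3.0)
P(-3.0) = 14.000000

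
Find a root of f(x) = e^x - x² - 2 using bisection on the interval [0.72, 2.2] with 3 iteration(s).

f(x) = e^x - x² - 2
Initial interval: [0.72, 2.2]

Iteration 1:
  c_1 = (0.720000 + 2.200000)/2 = 1.460000
  f(c_1) = f(1.460000) = 0.174360
  f(a) × f(c) < 0, new interval: [0.720000, 1.460000]
Iteration 2:
  c_2 = (0.720000 + 1.460000)/2 = 1.090000
  f(c_2) = f(1.090000) = -0.213826
  f(a) × f(c) ≥ 0, new interval: [1.090000, 1.460000]
Iteration 3:
  c_3 = (1.090000 + 1.460000)/2 = 1.275000
  f(c_3) = f(1.275000) = -0.046924
  f(a) × f(c) ≥ 0, new interval: [1.275000, 1.460000]

After 3 iteration(s), the approximation is c_3 = 1.275000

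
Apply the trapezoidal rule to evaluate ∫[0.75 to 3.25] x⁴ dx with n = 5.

f(x) = x⁴
a = 0.75, b = 3.25, n = 5
h = (b - a)/n = 0.500000

Trapezoidal rule: (h/2)[f(x₀) + 2f(x₁) + 2f(x₂) + ... + f(xₙ)]

x_0 = 0.7500, f(x_0) = 0.316406, coefficient = 1
x_1 = 1.2500, f(x_1) = 2.441406, coefficient = 2
x_2 = 1.7500, f(x_2) = 9.378906, coefficient = 2
x_3 = 2.2500, f(x_3) = 25.628906, coefficient = 2
x_4 = 2.7500, f(x_4) = 57.191406, coefficient = 2
x_5 = 3.2500, f(x_5) = 111.566406, coefficient = 1

I ≈ (0.500000/2) × 301.164062 = 75.291016
Exact value: 72.470703
Error: 2.820312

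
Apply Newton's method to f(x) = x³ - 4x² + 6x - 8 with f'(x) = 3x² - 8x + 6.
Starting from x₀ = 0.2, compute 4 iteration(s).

f(x) = x³ - 4x² + 6x - 8
f'(x) = 3x² - 8x + 6
x₀ = 0.2

Newton-Raphson formula: x_{n+1} = x_n - f(x_n)/f'(x_n)

Iteration 1:
  f(0.200000) = -6.952000
  f'(0.200000) = 4.520000
  x_1 = 0.200000 - (-6.952000)/4.520000 = 1.738053
Iteration 2:
  f(1.738053) = -4.404635
  f'(1.738053) = 1.158061
  x_2 = 1.738053 - (-4.404635)/1.158061 = 5.541510
Iteration 3:
  f(5.541510) = 72.586281
  f'(5.541510) = 53.792928
  x_3 = 5.541510 - 72.586281/53.792928 = 4.192146
Iteration 4:
  f(4.192146) = 20.529657
  f'(4.192146) = 25.185089
  x_4 = 4.192146 - 20.529657/25.185089 = 3.376994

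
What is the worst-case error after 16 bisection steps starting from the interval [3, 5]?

Bisection error bound: |error| ≤ (b-a)/2^n
|error| ≤ (5 - 3)/2^16 = 2/2^16
|error| ≤ 0.0000305176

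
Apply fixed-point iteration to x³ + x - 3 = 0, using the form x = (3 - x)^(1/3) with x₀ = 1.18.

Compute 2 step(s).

Equation: x³ + x - 3 = 0
Fixed-point form: x = (3 - x)^(1/3)
x₀ = 1.18

x_1 = g(1.180000) = 1.220929
x_2 = g(1.220929) = 1.211707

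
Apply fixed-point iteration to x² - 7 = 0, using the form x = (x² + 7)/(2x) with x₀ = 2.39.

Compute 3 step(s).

Equation: x² - 7 = 0
Fixed-point form: x = (x² + 7)/(2x)
x₀ = 2.39

x_1 = g(2.390000) = 2.659435
x_2 = g(2.659435) = 2.645787
x_3 = g(2.645787) = 2.645751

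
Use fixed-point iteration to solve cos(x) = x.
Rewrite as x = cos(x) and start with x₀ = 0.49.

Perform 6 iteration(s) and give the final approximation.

Equation: cos(x) = x
Fixed-point form: x = cos(x)
x₀ = 0.49

x_1 = g(0.490000) = 0.882333
x_2 = g(0.882333) = 0.635351
x_3 = g(0.635351) = 0.804863
x_4 = g(0.804863) = 0.693210
x_5 = g(0.693210) = 0.769199
x_6 = g(0.769199) = 0.718468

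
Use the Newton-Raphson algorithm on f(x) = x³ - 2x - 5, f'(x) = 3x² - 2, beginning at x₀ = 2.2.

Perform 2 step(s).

f(x) = x³ - 2x - 5
f'(x) = 3x² - 2
x₀ = 2.2

Newton-Raphson formula: x_{n+1} = x_n - f(x_n)/f'(x_n)

Iteration 1:
  f(2.200000) = 1.248000
  f'(2.200000) = 12.520000
  x_1 = 2.200000 - 1.248000/12.520000 = 2.100319
Iteration 2:
  f(2.100319) = 0.064589
  f'(2.100319) = 11.234026
  x_2 = 2.100319 - 0.064589/11.234026 = 2.094570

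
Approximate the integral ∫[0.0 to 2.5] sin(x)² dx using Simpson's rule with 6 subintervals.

f(x) = sin(x)²
a = 0.0, b = 2.5, n = 6
h = (b - a)/n = 0.416667

Simpson's rule: (h/3)[f(x₀) + 4f(x₁) + 2f(x₂) + ... + f(xₙ)]

x_0 = 0.0000, f(x_0) = 0.000000, coefficient = 1
x_1 = 0.4167, f(x_1) = 0.163794, coefficient = 4
x_2 = 0.8333, f(x_2) = 0.547862, coefficient = 2
x_3 = 1.2500, f(x_3) = 0.900572, coefficient = 4
x_4 = 1.6667, f(x_4) = 0.990837, coefficient = 2
x_5 = 2.0833, f(x_5) = 0.759518, coefficient = 4
x_6 = 2.5000, f(x_6) = 0.358169, coefficient = 1

I ≈ (0.416667/3) × 10.731100 = 1.490431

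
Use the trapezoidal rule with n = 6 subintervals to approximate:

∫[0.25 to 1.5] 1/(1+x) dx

f(x) = 1/(1+x)
a = 0.25, b = 1.5, n = 6
h = (b - a)/n = 0.208333

Trapezoidal rule: (h/2)[f(x₀) + 2f(x₁) + 2f(x₂) + ... + f(xₙ)]

x_0 = 0.2500, f(x_0) = 0.800000, coefficient = 1
x_1 = 0.4583, f(x_1) = 0.685714, coefficient = 2
x_2 = 0.6667, f(x_2) = 0.600000, coefficient = 2
x_3 = 0.8750, f(x_3) = 0.533333, coefficient = 2
x_4 = 1.0833, f(x_4) = 0.480000, coefficient = 2
x_5 = 1.2917, f(x_5) = 0.436364, coefficient = 2
x_6 = 1.5000, f(x_6) = 0.400000, coefficient = 1

I ≈ (0.208333/2) × 6.670823 = 0.694877
Exact value: 0.693147
Error: 0.001730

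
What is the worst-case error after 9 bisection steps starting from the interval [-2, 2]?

Bisection error bound: |error| ≤ (b-a)/2^n
|error| ≤ (2 - (-2))/2^9 = 4/2^9
|error| ≤ 0.0078125000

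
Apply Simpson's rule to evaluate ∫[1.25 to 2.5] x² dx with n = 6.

f(x) = x²
a = 1.25, b = 2.5, n = 6
h = (b - a)/n = 0.208333

Simpson's rule: (h/3)[f(x₀) + 4f(x₁) + 2f(x₂) + ... + f(xₙ)]

x_0 = 1.2500, f(x_0) = 1.562500, coefficient = 1
x_1 = 1.4583, f(x_1) = 2.126736, coefficient = 4
x_2 = 1.6667, f(x_2) = 2.777778, coefficient = 2
x_3 = 1.8750, f(x_3) = 3.515625, coefficient = 4
x_4 = 2.0833, f(x_4) = 4.340278, coefficient = 2
x_5 = 2.2917, f(x_5) = 5.251736, coefficient = 4
x_6 = 2.5000, f(x_6) = 6.250000, coefficient = 1

I ≈ (0.208333/3) × 65.625000 = 4.557292
Exact value: 4.557292
Error: 0.000000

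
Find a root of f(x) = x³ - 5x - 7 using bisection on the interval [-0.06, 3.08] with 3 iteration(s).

f(x) = x³ - 5x - 7
Initial interval: [-0.06, 3.08]

Iteration 1:
  c_1 = (-0.060000 + 3.080000)/2 = 1.510000
  f(c_1) = f(1.510000) = -11.107049
  f(a) × f(c) ≥ 0, new interval: [1.510000, 3.080000]
Iteration 2:
  c_2 = (1.510000 + 3.080000)/2 = 2.295000
  f(c_2) = f(2.295000) = -6.387178
  f(a) × f(c) ≥ 0, new interval: [2.295000, 3.080000]
Iteration 3:
  c_3 = (2.295000 + 3.080000)/2 = 2.687500
  f(c_3) = f(2.687500) = -1.026611
  f(a) × f(c) ≥ 0, new interval: [2.687500, 3.080000]

After 3 iteration(s), the approximation is c_3 = 2.687500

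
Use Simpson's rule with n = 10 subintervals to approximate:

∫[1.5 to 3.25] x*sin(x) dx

f(x) = x*sin(x)
a = 1.5, b = 3.25, n = 10
h = (b - a)/n = 0.175000

Simpson's rule: (h/3)[f(x₀) + 4f(x₁) + 2f(x₂) + ... + f(xₙ)]

x_0 = 1.5000, f(x_0) = 1.496242, coefficient = 1
x_1 = 1.6750, f(x_1) = 1.665914, coefficient = 4
x_2 = 1.8500, f(x_2) = 1.778359, coefficient = 2
x_3 = 2.0250, f(x_3) = 1.819687, coefficient = 4
x_4 = 2.2000, f(x_4) = 1.778692, coefficient = 2
x_5 = 2.3750, f(x_5) = 1.647502, coefficient = 4
x_6 = 2.5500, f(x_6) = 1.422093, coefficient = 2
x_7 = 2.7250, f(x_7) = 1.102663, coefficient = 4
x_8 = 2.9000, f(x_8) = 0.693823, coefficient = 2
x_9 = 3.0750, f(x_9) = 0.204621, coefficient = 4
x_10 = 3.2500, f(x_10) = -0.351634, coefficient = 1

I ≈ (0.175000/3) × 38.252091 = 2.231372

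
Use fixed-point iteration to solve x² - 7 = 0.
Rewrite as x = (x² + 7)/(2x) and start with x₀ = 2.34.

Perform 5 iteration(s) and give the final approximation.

Equation: x² - 7 = 0
Fixed-point form: x = (x² + 7)/(2x)
x₀ = 2.34

x_1 = g(2.340000) = 2.665726
x_2 = g(2.665726) = 2.645826
x_3 = g(2.645826) = 2.645751
x_4 = g(2.645751) = 2.645751
x_5 = g(2.645751) = 2.645751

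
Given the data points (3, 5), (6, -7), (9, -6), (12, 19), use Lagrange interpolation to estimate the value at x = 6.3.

Lagrange interpolation formula:
P(x) = Σ yᵢ × Lᵢ(x)
where Lᵢ(x) = Π_{j≠i} (x - xⱼ)/(xᵢ - xⱼ)

L_0(6.3) = (6.3 - 6)/(3 - 6) × (6.3 - 9)/(3 - 9) × (6.3 - 12)/(3 - 12) = -0.028500
L_1(6.3) = (6.3 - 3)/(6 - 3) × (6.3 - 9)/(6 - 9) × (6.3 - 12)/(6 - 12) = 0.940500
L_2(6.3) = (6.3 - 3)/(9 - 3) × (6.3 - 6)/(9 - 6) × (6.3 - 12)/(9 - 12) = 0.104500
L_3(6.3) = (6.3 - 3)/(12 - 3) × (6.3 - 6)/(12 - 6) × (6.3 - 9)/(12 - 9) = -0.016500

P(6.3) = 5×L_0(6.3) + (-7)×L_1(6.3) + (-6)×L_2(6.3) + 19×L_3(6.3)
P(6.3) = -7.666500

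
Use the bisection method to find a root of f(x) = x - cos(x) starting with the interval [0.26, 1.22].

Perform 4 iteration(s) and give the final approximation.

f(x) = x - cos(x)
Initial interval: [0.26, 1.22]

Iteration 1:
  c_1 = (0.260000 + 1.220000)/2 = 0.740000
  f(c_1) = f(0.740000) = 0.001531
  f(a) × f(c) < 0, new interval: [0.260000, 0.740000]
Iteration 2:
  c_2 = (0.260000 + 0.740000)/2 = 0.500000
  f(c_2) = f(0.500000) = -0.377583
  f(a) × f(c) ≥ 0, new interval: [0.500000, 0.740000]
Iteration 3:
  c_3 = (0.500000 + 0.740000)/2 = 0.620000
  f(c_3) = f(0.620000) = -0.193878
  f(a) × f(c) ≥ 0, new interval: [0.620000, 0.740000]
Iteration 4:
  c_4 = (0.620000 + 0.740000)/2 = 0.680000
  f(c_4) = f(0.680000) = -0.097573
  f(a) × f(c) ≥ 0, new interval: [0.680000, 0.740000]

After 4 iteration(s), the approximation is c_4 = 0.680000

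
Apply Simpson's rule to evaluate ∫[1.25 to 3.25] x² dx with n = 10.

f(x) = x²
a = 1.25, b = 3.25, n = 10
h = (b - a)/n = 0.200000

Simpson's rule: (h/3)[f(x₀) + 4f(x₁) + 2f(x₂) + ... + f(xₙ)]

x_0 = 1.2500, f(x_0) = 1.562500, coefficient = 1
x_1 = 1.4500, f(x_1) = 2.102500, coefficient = 4
x_2 = 1.6500, f(x_2) = 2.722500, coefficient = 2
x_3 = 1.8500, f(x_3) = 3.422500, coefficient = 4
x_4 = 2.0500, f(x_4) = 4.202500, coefficient = 2
x_5 = 2.2500, f(x_5) = 5.062500, coefficient = 4
x_6 = 2.4500, f(x_6) = 6.002500, coefficient = 2
x_7 = 2.6500, f(x_7) = 7.022500, coefficient = 4
x_8 = 2.8500, f(x_8) = 8.122500, coefficient = 2
x_9 = 3.0500, f(x_9) = 9.302500, coefficient = 4
x_10 = 3.2500, f(x_10) = 10.562500, coefficient = 1

I ≈ (0.200000/3) × 161.875000 = 10.791667
Exact value: 10.791667
Error: 0.000000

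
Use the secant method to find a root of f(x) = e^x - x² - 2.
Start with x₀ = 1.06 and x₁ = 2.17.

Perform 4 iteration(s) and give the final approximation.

f(x) = e^x - x² - 2
x₀ = 1.06, x₁ = 2.17

Secant formula: x_{n+1} = x_n - f(x_n)(x_n - x_{n-1})/(f(x_n) - f(x_{n-1}))

Iteration 1:
  f(1.060000) = -0.237229
  f(2.170000) = 2.049384
  x_2 = 2.170000 - 2.049384×(2.170000 - 1.060000)/(2.049384 - (-0.237229))
       = 1.175159
Iteration 2:
  f(2.170000) = 2.049384
  f(1.175159) = -0.142341
  x_3 = 1.175159 - (-0.142341)×(1.175159 - 2.170000)/(-0.142341 - 2.049384)
       = 1.239769
Iteration 3:
  f(1.175159) = -0.142341
  f(1.239769) = -0.082212
  x_4 = 1.239769 - (-0.082212)×(1.239769 - 1.175159)/(-0.082212 - (-0.142341))
       = 1.328108
Iteration 4:
  f(1.239769) = -0.082212
  f(1.328108) = 0.010025
  x_5 = 1.328108 - 0.010025×(1.328108 - 1.239769)/(0.010025 - (-0.082212))
       = 1.318506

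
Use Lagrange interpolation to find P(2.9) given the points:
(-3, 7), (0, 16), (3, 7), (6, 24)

Lagrange interpolation formula:
P(x) = Σ yᵢ × Lᵢ(x)
where Lᵢ(x) = Π_{j≠i} (x - xⱼ)/(xᵢ - xⱼ)

L_0(2.9) = (2.9 - 0)/(-3 - 0) × (2.9 - 3)/(-3 - 3) × (2.9 - 6)/(-3 - 6) = -0.005549
L_1(2.9) = (2.9 - (-3))/(0 - (-3)) × (2.9 - 3)/(0 - 3) × (2.9 - 6)/(0 - 6) = 0.033870
L_2(2.9) = (2.9 - (-3))/(3 - (-3)) × (2.9 - 0)/(3 - 0) × (2.9 - 6)/(3 - 6) = 0.982241
L_3(2.9) = (2.9 - (-3))/(6 - (-3)) × (2.9 - 0)/(6 - 0) × (2.9 - 3)/(6 - 3) = -0.010562

P(2.9) = 7×L_0(2.9) + 16×L_1(2.9) + 7×L_2(2.9) + 24×L_3(2.9)
P(2.9) = 7.125284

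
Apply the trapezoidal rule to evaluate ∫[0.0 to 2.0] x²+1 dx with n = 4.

f(x) = x²+1
a = 0.0, b = 2.0, n = 4
h = (b - a)/n = 0.500000

Trapezoidal rule: (h/2)[f(x₀) + 2f(x₁) + 2f(x₂) + ... + f(xₙ)]

x_0 = 0.0000, f(x_0) = 1.000000, coefficient = 1
x_1 = 0.5000, f(x_1) = 1.250000, coefficient = 2
x_2 = 1.0000, f(x_2) = 2.000000, coefficient = 2
x_3 = 1.5000, f(x_3) = 3.250000, coefficient = 2
x_4 = 2.0000, f(x_4) = 5.000000, coefficient = 1

I ≈ (0.500000/2) × 19.000000 = 4.750000
Exact value: 4.666667
Error: 0.083333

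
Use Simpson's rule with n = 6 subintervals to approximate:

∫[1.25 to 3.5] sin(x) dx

f(x) = sin(x)
a = 1.25, b = 3.5, n = 6
h = (b - a)/n = 0.375000

Simpson's rule: (h/3)[f(x₀) + 4f(x₁) + 2f(x₂) + ... + f(xₙ)]

x_0 = 1.2500, f(x_0) = 0.948985, coefficient = 1
x_1 = 1.6250, f(x_1) = 0.998531, coefficient = 4
x_2 = 2.0000, f(x_2) = 0.909297, coefficient = 2
x_3 = 2.3750, f(x_3) = 0.693685, coefficient = 4
x_4 = 2.7500, f(x_4) = 0.381661, coefficient = 2
x_5 = 3.1250, f(x_5) = 0.016592, coefficient = 4
x_6 = 3.5000, f(x_6) = -0.350783, coefficient = 1

I ≈ (0.375000/3) × 10.015351 = 1.251919
Exact value: 1.251779
Error: 0.000140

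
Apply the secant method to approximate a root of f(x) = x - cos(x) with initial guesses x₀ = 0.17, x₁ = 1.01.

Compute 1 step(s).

f(x) = x - cos(x)
x₀ = 0.17, x₁ = 1.01

Secant formula: x_{n+1} = x_n - f(x_n)(x_n - x_{n-1})/(f(x_n) - f(x_{n-1}))

Iteration 1:
  f(0.170000) = -0.815585
  f(1.010000) = 0.478139
  x_2 = 1.010000 - 0.478139×(1.010000 - 0.170000)/(0.478139 - (-0.815585))
       = 0.699550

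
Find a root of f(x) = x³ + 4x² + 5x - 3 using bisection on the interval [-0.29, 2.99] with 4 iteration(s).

f(x) = x³ + 4x² + 5x - 3
Initial interval: [-0.29, 2.99]

Iteration 1:
  c_1 = (-0.290000 + 2.990000)/2 = 1.350000
  f(c_1) = f(1.350000) = 13.500375
  f(a) × f(c) < 0, new interval: [-0.290000, 1.350000]
Iteration 2:
  c_2 = (-0.290000 + 1.350000)/2 = 0.530000
  f(c_2) = f(0.530000) = 0.922477
  f(a) × f(c) < 0, new interval: [-0.290000, 0.530000]
Iteration 3:
  c_3 = (-0.290000 + 0.530000)/2 = 0.120000
  f(c_3) = f(0.120000) = -2.340672
  f(a) × f(c) ≥ 0, new interval: [0.120000, 0.530000]
Iteration 4:
  c_4 = (0.120000 + 0.530000)/2 = 0.325000
  f(c_4) = f(0.325000) = -0.918172
  f(a) × f(c) ≥ 0, new interval: [0.325000, 0.530000]

After 4 iteration(s), the approximation is c_4 = 0.325000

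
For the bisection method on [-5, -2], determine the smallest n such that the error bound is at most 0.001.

We need (b-a)/2^n ≤ 0.001
(-2 - (-5))/2^n ≤ 0.001
3/2^n ≤ 0.001
2^n ≥ 3000
n ≥ log₂(3000) = 11.55
n ≥ 12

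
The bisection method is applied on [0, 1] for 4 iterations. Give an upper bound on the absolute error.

Bisection error bound: |error| ≤ (b-a)/2^n
|error| ≤ (1 - 0)/2^4 = 1/2^4
|error| ≤ 0.0625000000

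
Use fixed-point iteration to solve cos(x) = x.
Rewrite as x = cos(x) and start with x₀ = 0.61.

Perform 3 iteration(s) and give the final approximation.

Equation: cos(x) = x
Fixed-point form: x = cos(x)
x₀ = 0.61

x_1 = g(0.610000) = 0.819648
x_2 = g(0.819648) = 0.682479
x_3 = g(0.682479) = 0.776012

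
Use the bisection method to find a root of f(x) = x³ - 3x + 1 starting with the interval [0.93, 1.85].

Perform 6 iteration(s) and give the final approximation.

f(x) = x³ - 3x + 1
Initial interval: [0.93, 1.85]

Iteration 1:
  c_1 = (0.930000 + 1.850000)/2 = 1.390000
  f(c_1) = f(1.390000) = -0.484381
  f(a) × f(c) ≥ 0, new interval: [1.390000, 1.850000]
Iteration 2:
  c_2 = (1.390000 + 1.850000)/2 = 1.620000
  f(c_2) = f(1.620000) = 0.391528
  f(a) × f(c) < 0, new interval: [1.390000, 1.620000]
Iteration 3:
  c_3 = (1.390000 + 1.620000)/2 = 1.505000
  f(c_3) = f(1.505000) = -0.106137
  f(a) × f(c) ≥ 0, new interval: [1.505000, 1.620000]
Iteration 4:
  c_4 = (1.505000 + 1.620000)/2 = 1.562500
  f(c_4) = f(1.562500) = 0.127197
  f(a) × f(c) < 0, new interval: [1.505000, 1.562500]
Iteration 5:
  c_5 = (1.505000 + 1.562500)/2 = 1.533750
  f(c_5) = f(1.533750) = 0.006727
  f(a) × f(c) < 0, new interval: [1.505000, 1.533750]
Iteration 6:
  c_6 = (1.505000 + 1.533750)/2 = 1.519375
  f(c_6) = f(1.519375) = -0.050647
  f(a) × f(c) ≥ 0, new interval: [1.519375, 1.533750]

After 6 iteration(s), the approximation is c_6 = 1.519375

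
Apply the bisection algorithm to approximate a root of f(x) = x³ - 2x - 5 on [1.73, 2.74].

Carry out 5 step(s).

f(x) = x³ - 2x - 5
Initial interval: [1.73, 2.74]

Iteration 1:
  c_1 = (1.730000 + 2.740000)/2 = 2.235000
  f(c_1) = f(2.235000) = 1.694328
  f(a) × f(c) < 0, new interval: [1.730000, 2.235000]
Iteration 2:
  c_2 = (1.730000 + 2.235000)/2 = 1.982500
  f(c_2) = f(1.982500) = -1.173168
  f(a) × f(c) ≥ 0, new interval: [1.982500, 2.235000]
Iteration 3:
  c_3 = (1.982500 + 2.235000)/2 = 2.108750
  f(c_3) = f(2.108750) = 0.159746
  f(a) × f(c) < 0, new interval: [1.982500, 2.108750]
Iteration 4:
  c_4 = (1.982500 + 2.108750)/2 = 2.045625
  f(c_4) = f(2.045625) = -0.531165
  f(a) × f(c) ≥ 0, new interval: [2.045625, 2.108750]
Iteration 5:
  c_5 = (2.045625 + 2.108750)/2 = 2.077187
  f(c_5) = f(2.077187) = -0.191918
  f(a) × f(c) ≥ 0, new interval: [2.077187, 2.108750]

After 5 iteration(s), the approximation is c_5 = 2.077187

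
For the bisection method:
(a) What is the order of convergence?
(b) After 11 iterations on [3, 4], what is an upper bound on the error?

(a) Bisection has linear (order 1) convergence; the error is halved each step.

(b) Error bound = (b-a)/2^n = (4 - 3)/2^{11}
    = 1/2^{11}

(a) 1 (linear); (b) error ≤ 4.88e-04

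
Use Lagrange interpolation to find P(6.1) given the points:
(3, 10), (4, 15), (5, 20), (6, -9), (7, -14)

Lagrange interpolation formula:
P(x) = Σ yᵢ × Lᵢ(x)
where Lᵢ(x) = Π_{j≠i} (x - xⱼ)/(xᵢ - xⱼ)

L_0(6.1) = (6.1 - 4)/(3 - 4) × (6.1 - 5)/(3 - 5) × (6.1 - 6)/(3 - 6) × (6.1 - 7)/(3 - 7) = -0.008662
L_1(6.1) = (6.1 - 3)/(4 - 3) × (6.1 - 5)/(4 - 5) × (6.1 - 6)/(4 - 6) × (6.1 - 7)/(4 - 7) = 0.051150
L_2(6.1) = (6.1 - 3)/(5 - 3) × (6.1 - 4)/(5 - 4) × (6.1 - 6)/(5 - 6) × (6.1 - 7)/(5 - 7) = -0.146475
L_3(6.1) = (6.1 - 3)/(6 - 3) × (6.1 - 4)/(6 - 4) × (6.1 - 5)/(6 - 5) × (6.1 - 7)/(6 - 7) = 1.074150
L_4(6.1) = (6.1 - 3)/(7 - 3) × (6.1 - 4)/(7 - 4) × (6.1 - 5)/(7 - 5) × (6.1 - 6)/(7 - 6) = 0.029837

P(6.1) = 10×L_0(6.1) + 15×L_1(6.1) + 20×L_2(6.1) + (-9)×L_3(6.1) + (-14)×L_4(6.1)
P(6.1) = -12.333950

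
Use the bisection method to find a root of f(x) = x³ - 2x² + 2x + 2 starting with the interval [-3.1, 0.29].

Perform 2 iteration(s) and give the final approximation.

f(x) = x³ - 2x² + 2x + 2
Initial interval: [-3.1, 0.29]

Iteration 1:
  c_1 = (-3.100000 + 0.290000)/2 = -1.405000
  f(c_1) = f(-1.405000) = -7.531555
  f(a) × f(c) ≥ 0, new interval: [-1.405000, 0.290000]
Iteration 2:
  c_2 = (-1.405000 + 0.290000)/2 = -0.557500
  f(c_2) = f(-0.557500) = 0.090113
  f(a) × f(c) < 0, new interval: [-1.405000, -0.557500]

After 2 iteration(s), the approximation is c_2 = -0.557500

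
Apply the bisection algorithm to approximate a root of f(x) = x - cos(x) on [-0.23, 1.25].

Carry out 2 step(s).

f(x) = x - cos(x)
Initial interval: [-0.23, 1.25]

Iteration 1:
  c_1 = (-0.230000 + 1.250000)/2 = 0.510000
  f(c_1) = f(0.510000) = -0.362745
  f(a) × f(c) ≥ 0, new interval: [0.510000, 1.250000]
Iteration 2:
  c_2 = (0.510000 + 1.250000)/2 = 0.880000
  f(c_2) = f(0.880000) = 0.242849
  f(a) × f(c) < 0, new interval: [0.510000, 0.880000]

After 2 iteration(s), the approximation is c_2 = 0.880000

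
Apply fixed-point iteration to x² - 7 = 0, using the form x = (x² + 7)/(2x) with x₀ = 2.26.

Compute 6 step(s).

Equation: x² - 7 = 0
Fixed-point form: x = (x² + 7)/(2x)
x₀ = 2.26

x_1 = g(2.260000) = 2.678673
x_2 = g(2.678673) = 2.645954
x_3 = g(2.645954) = 2.645751
x_4 = g(2.645751) = 2.645751
x_5 = g(2.645751) = 2.645751
x_6 = g(2.645751) = 2.645751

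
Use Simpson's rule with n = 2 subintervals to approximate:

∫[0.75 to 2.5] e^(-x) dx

f(x) = e^(-x)
a = 0.75, b = 2.5, n = 2
h = (b - a)/n = 0.875000

Simpson's rule: (h/3)[f(x₀) + 4f(x₁) + 2f(x₂) + ... + f(xₙ)]

x_0 = 0.7500, f(x_0) = 0.472367, coefficient = 1
x_1 = 1.6250, f(x_1) = 0.196912, coefficient = 4
x_2 = 2.5000, f(x_2) = 0.082085, coefficient = 1

I ≈ (0.875000/3) × 1.342098 = 0.391445
Exact value: 0.390282
Error: 0.001164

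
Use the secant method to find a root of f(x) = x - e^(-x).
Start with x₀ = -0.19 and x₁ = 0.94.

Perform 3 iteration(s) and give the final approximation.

f(x) = x - e^(-x)
x₀ = -0.19, x₁ = 0.94

Secant formula: x_{n+1} = x_n - f(x_n)(x_n - x_{n-1})/(f(x_n) - f(x_{n-1}))

Iteration 1:
  f(-0.190000) = -1.399250
  f(0.940000) = 0.549372
  x_2 = 0.940000 - 0.549372×(0.940000 - (-0.190000))/(0.549372 - (-1.399250))
       = 0.621421
Iteration 2:
  f(0.940000) = 0.549372
  f(0.621421) = 0.084240
  x_3 = 0.621421 - 0.084240×(0.621421 - 0.940000)/(0.084240 - 0.549372)
       = 0.563723
Iteration 3:
  f(0.621421) = 0.084240
  f(0.563723) = -0.005364
  x_4 = 0.563723 - (-0.005364)×(0.563723 - 0.621421)/(-0.005364 - 0.084240)
       = 0.567177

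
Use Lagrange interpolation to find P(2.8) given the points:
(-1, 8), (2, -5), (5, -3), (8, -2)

Lagrange interpolation formula:
P(x) = Σ yᵢ × Lᵢ(x)
where Lᵢ(x) = Π_{j≠i} (x - xⱼ)/(xᵢ - xⱼ)

L_0(2.8) = (2.8 - 2)/(-1 - 2) × (2.8 - 5)/(-1 - 5) × (2.8 - 8)/(-1 - 8) = -0.056494
L_1(2.8) = (2.8 - (-1))/(2 - (-1)) × (2.8 - 5)/(2 - 5) × (2.8 - 8)/(2 - 8) = 0.805037
L_2(2.8) = (2.8 - (-1))/(5 - (-1)) × (2.8 - 2)/(5 - 2) × (2.8 - 8)/(5 - 8) = 0.292741
L_3(2.8) = (2.8 - (-1))/(8 - (-1)) × (2.8 - 2)/(8 - 2) × (2.8 - 5)/(8 - 5) = -0.041284

P(2.8) = 8×L_0(2.8) + (-5)×L_1(2.8) + (-3)×L_2(2.8) + (-2)×L_3(2.8)
P(2.8) = -5.272790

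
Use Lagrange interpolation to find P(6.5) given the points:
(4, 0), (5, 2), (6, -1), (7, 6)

Lagrange interpolation formula:
P(x) = Σ yᵢ × Lᵢ(x)
where Lᵢ(x) = Π_{j≠i} (x - xⱼ)/(xᵢ - xⱼ)

L_0(6.5) = (6.5 - 5)/(4 - 5) × (6.5 - 6)/(4 - 6) × (6.5 - 7)/(4 - 7) = 0.062500
L_1(6.5) = (6.5 - 4)/(5 - 4) × (6.5 - 6)/(5 - 6) × (6.5 - 7)/(5 - 7) = -0.312500
L_2(6.5) = (6.5 - 4)/(6 - 4) × (6.5 - 5)/(6 - 5) × (6.5 - 7)/(6 - 7) = 0.937500
L_3(6.5) = (6.5 - 4)/(7 - 4) × (6.5 - 5)/(7 - 5) × (6.5 - 6)/(7 - 6) = 0.312500

P(6.5) = 0×L_0(6.5) + 2×L_1(6.5) + (-1)×L_2(6.5) + 6×L_3(6.5)
P(6.5) = 0.312500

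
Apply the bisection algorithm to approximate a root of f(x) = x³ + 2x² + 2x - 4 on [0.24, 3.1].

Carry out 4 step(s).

f(x) = x³ + 2x² + 2x - 4
Initial interval: [0.24, 3.1]

Iteration 1:
  c_1 = (0.240000 + 3.100000)/2 = 1.670000
  f(c_1) = f(1.670000) = 9.575263
  f(a) × f(c) < 0, new interval: [0.240000, 1.670000]
Iteration 2:
  c_2 = (0.240000 + 1.670000)/2 = 0.955000
  f(c_2) = f(0.955000) = 0.605034
  f(a) × f(c) < 0, new interval: [0.240000, 0.955000]
Iteration 3:
  c_3 = (0.240000 + 0.955000)/2 = 0.597500
  f(c_3) = f(0.597500) = -1.877676
  f(a) × f(c) ≥ 0, new interval: [0.597500, 0.955000]
Iteration 4:
  c_4 = (0.597500 + 0.955000)/2 = 0.776250
  f(c_4) = f(0.776250) = -0.774632
  f(a) × f(c) ≥ 0, new interval: [0.776250, 0.955000]

After 4 iteration(s), the approximation is c_4 = 0.776250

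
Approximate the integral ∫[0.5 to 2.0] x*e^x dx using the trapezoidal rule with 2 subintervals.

f(x) = x*e^x
a = 0.5, b = 2.0, n = 2
h = (b - a)/n = 0.750000

Trapezoidal rule: (h/2)[f(x₀) + 2f(x₁) + 2f(x₂) + ... + f(xₙ)]

x_0 = 0.5000, f(x_0) = 0.824361, coefficient = 1
x_1 = 1.2500, f(x_1) = 4.362929, coefficient = 2
x_2 = 2.0000, f(x_2) = 14.778112, coefficient = 1

I ≈ (0.750000/2) × 24.328330 = 9.123124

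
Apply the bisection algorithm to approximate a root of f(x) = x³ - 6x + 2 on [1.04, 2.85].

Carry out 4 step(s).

f(x) = x³ - 6x + 2
Initial interval: [1.04, 2.85]

Iteration 1:
  c_1 = (1.040000 + 2.850000)/2 = 1.945000
  f(c_1) = f(1.945000) = -2.312016
  f(a) × f(c) ≥ 0, new interval: [1.945000, 2.850000]
Iteration 2:
  c_2 = (1.945000 + 2.850000)/2 = 2.397500
  f(c_2) = f(2.397500) = 1.395845
  f(a) × f(c) < 0, new interval: [1.945000, 2.397500]
Iteration 3:
  c_3 = (1.945000 + 2.397500)/2 = 2.171250
  f(c_3) = f(2.171250) = -0.791518
  f(a) × f(c) ≥ 0, new interval: [2.171250, 2.397500]
Iteration 4:
  c_4 = (2.171250 + 2.397500)/2 = 2.284375
  f(c_4) = f(2.284375) = 0.214462
  f(a) × f(c) < 0, new interval: [2.171250, 2.284375]

After 4 iteration(s), the approximation is c_4 = 2.284375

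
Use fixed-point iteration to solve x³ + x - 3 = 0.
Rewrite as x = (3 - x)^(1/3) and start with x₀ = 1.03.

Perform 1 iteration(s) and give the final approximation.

Equation: x³ + x - 3 = 0
Fixed-point form: x = (3 - x)^(1/3)
x₀ = 1.03

x_1 = g(1.030000) = 1.253590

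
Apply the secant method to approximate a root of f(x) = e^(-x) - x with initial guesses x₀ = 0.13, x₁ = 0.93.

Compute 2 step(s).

f(x) = e^(-x) - x
x₀ = 0.13, x₁ = 0.93

Secant formula: x_{n+1} = x_n - f(x_n)(x_n - x_{n-1})/(f(x_n) - f(x_{n-1}))

Iteration 1:
  f(0.130000) = 0.748095
  f(0.930000) = -0.535446
  x_2 = 0.930000 - (-0.535446)×(0.930000 - 0.130000)/(-0.535446 - 0.748095)
       = 0.596269
Iteration 2:
  f(0.930000) = -0.535446
  f(0.596269) = -0.045407
  x_3 = 0.596269 - (-0.045407)×(0.596269 - 0.930000)/(-0.045407 - (-0.535446))
       = 0.565346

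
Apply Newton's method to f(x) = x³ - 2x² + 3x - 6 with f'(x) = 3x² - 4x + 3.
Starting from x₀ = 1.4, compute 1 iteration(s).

f(x) = x³ - 2x² + 3x - 6
f'(x) = 3x² - 4x + 3
x₀ = 1.4

Newton-Raphson formula: x_{n+1} = x_n - f(x_n)/f'(x_n)

Iteration 1:
  f(1.400000) = -2.976000
  f'(1.400000) = 3.280000
  x_1 = 1.400000 - (-2.976000)/3.280000 = 2.307317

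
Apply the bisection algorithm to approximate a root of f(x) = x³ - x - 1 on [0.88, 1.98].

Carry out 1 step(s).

f(x) = x³ - x - 1
Initial interval: [0.88, 1.98]

Iteration 1:
  c_1 = (0.880000 + 1.980000)/2 = 1.430000
  f(c_1) = f(1.430000) = 0.494207
  f(a) × f(c) < 0, new interval: [0.880000, 1.430000]

After 1 iteration(s), the approximation is c_1 = 1.430000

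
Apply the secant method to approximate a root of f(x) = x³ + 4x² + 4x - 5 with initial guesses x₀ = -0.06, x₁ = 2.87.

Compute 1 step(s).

f(x) = x³ + 4x² + 4x - 5
x₀ = -0.06, x₁ = 2.87

Secant formula: x_{n+1} = x_n - f(x_n)(x_n - x_{n-1})/(f(x_n) - f(x_{n-1}))

Iteration 1:
  f(-0.060000) = -5.225816
  f(2.870000) = 63.067503
  x_2 = 2.870000 - 63.067503×(2.870000 - (-0.060000))/(63.067503 - (-5.225816))
       = 0.164204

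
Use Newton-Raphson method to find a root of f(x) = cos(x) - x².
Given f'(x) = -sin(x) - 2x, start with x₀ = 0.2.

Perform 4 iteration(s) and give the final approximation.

f(x) = cos(x) - x²
f'(x) = -sin(x) - 2x
x₀ = 0.2

Newton-Raphson formula: x_{n+1} = x_n - f(x_n)/f'(x_n)

Iteration 1:
  f(0.200000) = 0.940067
  f'(0.200000) = -0.598669
  x_1 = 0.200000 - 0.940067/(-0.598669) = 1.770260
Iteration 2:
  f(1.770260) = -3.331965
  f'(1.770260) = -4.520693
  x_2 = 1.770260 - (-3.331965)/(-4.520693) = 1.033213
Iteration 3:
  f(1.033213) = -0.555467
  f'(1.033213) = -2.925374
  x_3 = 1.033213 - (-0.555467)/(-2.925374) = 0.843334
Iteration 4:
  f(0.843334) = -0.046236
  f'(0.843334) = -2.433532
  x_4 = 0.843334 - (-0.046236)/(-2.433532) = 0.824335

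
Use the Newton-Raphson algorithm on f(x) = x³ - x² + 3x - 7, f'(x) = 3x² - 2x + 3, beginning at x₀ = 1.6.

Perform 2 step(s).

f(x) = x³ - x² + 3x - 7
f'(x) = 3x² - 2x + 3
x₀ = 1.6

Newton-Raphson formula: x_{n+1} = x_n - f(x_n)/f'(x_n)

Iteration 1:
  f(1.600000) = -0.664000
  f'(1.600000) = 7.480000
  x_1 = 1.600000 - (-0.664000)/7.480000 = 1.688770
Iteration 2:
  f(1.688770) = 0.030644
  f'(1.688770) = 8.178293
  x_2 = 1.688770 - 0.030644/8.178293 = 1.685023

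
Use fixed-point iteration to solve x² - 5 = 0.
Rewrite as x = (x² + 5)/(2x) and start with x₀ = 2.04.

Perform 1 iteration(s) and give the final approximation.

Equation: x² - 5 = 0
Fixed-point form: x = (x² + 5)/(2x)
x₀ = 2.04

x_1 = g(2.040000) = 2.245490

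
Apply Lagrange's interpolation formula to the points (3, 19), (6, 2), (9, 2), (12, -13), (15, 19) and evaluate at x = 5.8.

Lagrange interpolation formula:
P(x) = Σ yᵢ × Lᵢ(x)
where Lᵢ(x) = Π_{j≠i} (x - xⱼ)/(xᵢ - xⱼ)

L_0(5.8) = (5.8 - 6)/(3 - 6) × (5.8 - 9)/(3 - 9) × (5.8 - 12)/(3 - 12) × (5.8 - 15)/(3 - 15) = 0.018779
L_1(5.8) = (5.8 - 3)/(6 - 3) × (5.8 - 9)/(6 - 9) × (5.8 - 12)/(6 - 12) × (5.8 - 15)/(6 - 15) = 1.051602
L_2(5.8) = (5.8 - 3)/(9 - 3) × (5.8 - 6)/(9 - 6) × (5.8 - 12)/(9 - 12) × (5.8 - 15)/(9 - 15) = -0.098588
L_3(5.8) = (5.8 - 3)/(12 - 3) × (5.8 - 6)/(12 - 6) × (5.8 - 9)/(12 - 9) × (5.8 - 15)/(12 - 15) = 0.033923
L_4(5.8) = (5.8 - 3)/(15 - 3) × (5.8 - 6)/(15 - 6) × (5.8 - 9)/(15 - 9) × (5.8 - 12)/(15 - 12) = -0.005715

P(5.8) = 19×L_0(5.8) + 2×L_1(5.8) + 2×L_2(5.8) + (-13)×L_3(5.8) + 19×L_4(5.8)
P(5.8) = 1.713238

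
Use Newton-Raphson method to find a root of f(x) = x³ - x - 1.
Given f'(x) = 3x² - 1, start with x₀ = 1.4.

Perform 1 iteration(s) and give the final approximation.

f(x) = x³ - x - 1
f'(x) = 3x² - 1
x₀ = 1.4

Newton-Raphson formula: x_{n+1} = x_n - f(x_n)/f'(x_n)

Iteration 1:
  f(1.400000) = 0.344000
  f'(1.400000) = 4.880000
  x_1 = 1.400000 - 0.344000/4.880000 = 1.329508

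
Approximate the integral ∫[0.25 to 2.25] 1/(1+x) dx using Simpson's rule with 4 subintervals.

f(x) = 1/(1+x)
a = 0.25, b = 2.25, n = 4
h = (b - a)/n = 0.500000

Simpson's rule: (h/3)[f(x₀) + 4f(x₁) + 2f(x₂) + ... + f(xₙ)]

x_0 = 0.2500, f(x_0) = 0.800000, coefficient = 1
x_1 = 0.7500, f(x_1) = 0.571429, coefficient = 4
x_2 = 1.2500, f(x_2) = 0.444444, coefficient = 2
x_3 = 1.7500, f(x_3) = 0.363636, coefficient = 4
x_4 = 2.2500, f(x_4) = 0.307692, coefficient = 1

I ≈ (0.500000/3) × 5.736841 = 0.956140
Exact value: 0.955511
Error: 0.000629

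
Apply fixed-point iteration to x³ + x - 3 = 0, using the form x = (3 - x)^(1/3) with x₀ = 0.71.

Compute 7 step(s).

Equation: x³ + x - 3 = 0
Fixed-point form: x = (3 - x)^(1/3)
x₀ = 0.71

x_1 = g(0.710000) = 1.318090
x_2 = g(1.318090) = 1.189235
x_3 = g(1.189235) = 1.218861
x_4 = g(1.218861) = 1.212177
x_5 = g(1.212177) = 1.213691
x_6 = g(1.213691) = 1.213348
x_7 = g(1.213348) = 1.213426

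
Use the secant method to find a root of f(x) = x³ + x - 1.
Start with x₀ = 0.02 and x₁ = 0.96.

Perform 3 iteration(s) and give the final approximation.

f(x) = x³ + x - 1
x₀ = 0.02, x₁ = 0.96

Secant formula: x_{n+1} = x_n - f(x_n)(x_n - x_{n-1})/(f(x_n) - f(x_{n-1}))

Iteration 1:
  f(0.020000) = -0.979992
  f(0.960000) = 0.844736
  x_2 = 0.960000 - 0.844736×(0.960000 - 0.020000)/(0.844736 - (-0.979992))
       = 0.524838
Iteration 2:
  f(0.960000) = 0.844736
  f(0.524838) = -0.330592
  x_3 = 0.524838 - (-0.330592)×(0.524838 - 0.960000)/(-0.330592 - 0.844736)
       = 0.647239
Iteration 3:
  f(0.524838) = -0.330592
  f(0.647239) = -0.081621
  x_4 = 0.647239 - (-0.081621)×(0.647239 - 0.524838)/(-0.081621 - (-0.330592))
       = 0.687366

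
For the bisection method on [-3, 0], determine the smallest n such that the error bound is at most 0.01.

We need (b-a)/2^n ≤ 0.01
(0 - (-3))/2^n ≤ 0.01
3/2^n ≤ 0.01
2^n ≥ 300
n ≥ log₂(300) = 8.23
n ≥ 9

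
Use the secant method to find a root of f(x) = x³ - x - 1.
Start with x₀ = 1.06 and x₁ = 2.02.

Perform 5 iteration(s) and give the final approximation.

f(x) = x³ - x - 1
x₀ = 1.06, x₁ = 2.02

Secant formula: x_{n+1} = x_n - f(x_n)(x_n - x_{n-1})/(f(x_n) - f(x_{n-1}))

Iteration 1:
  f(1.060000) = -0.868984
  f(2.020000) = 5.222408
  x_2 = 2.020000 - 5.222408×(2.020000 - 1.060000)/(5.222408 - (-0.868984))
       = 1.196951
Iteration 2:
  f(2.020000) = 5.222408
  f(1.196951) = -0.482088
  x_3 = 1.196951 - (-0.482088)×(1.196951 - 2.020000)/(-0.482088 - 5.222408)
       = 1.266507
Iteration 3:
  f(1.196951) = -0.482088
  f(1.266507) = -0.234978
  x_4 = 1.266507 - (-0.234978)×(1.266507 - 1.196951)/(-0.234978 - (-0.482088))
       = 1.332648
Iteration 4:
  f(1.266507) = -0.234978
  f(1.332648) = 0.034071
  x_5 = 1.332648 - 0.034071×(1.332648 - 1.266507)/(0.034071 - (-0.234978))
       = 1.324273
Iteration 5:
  f(1.332648) = 0.034071
  f(1.324273) = -0.001898
  x_6 = 1.324273 - (-0.001898)×(1.324273 - 1.332648)/(-0.001898 - 0.034071)
       = 1.324715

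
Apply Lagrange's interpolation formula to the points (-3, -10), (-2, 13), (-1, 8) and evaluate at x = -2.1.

Lagrange interpolation formula:
P(x) = Σ yᵢ × Lᵢ(x)
where Lᵢ(x) = Π_{j≠i} (x - xⱼ)/(xᵢ - xⱼ)

L_0(-2.1) = (-2.1 - (-2))/(-3 - (-2)) × (-2.1 - (-1))/(-3 - (-1)) = 0.055000
L_1(-2.1) = (-2.1 - (-3))/(-2 - (-3)) × (-2.1 - (-1))/(-2 - (-1)) = 0.990000
L_2(-2.1) = (-2.1 - (-3))/(-1 - (-3)) × (-2.1 - (-2))/(-1 - (-2)) = -0.045000

P(-2.1) = (-10)×L_0(-2.1) + 13×L_1(-2.1) + 8×L_2(-2.1)
P(-2.1) = 11.960000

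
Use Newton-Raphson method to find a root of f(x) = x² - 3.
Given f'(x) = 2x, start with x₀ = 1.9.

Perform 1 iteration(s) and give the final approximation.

f(x) = x² - 3
f'(x) = 2x
x₀ = 1.9

Newton-Raphson formula: x_{n+1} = x_n - f(x_n)/f'(x_n)

Iteration 1:
  f(1.900000) = 0.610000
  f'(1.900000) = 3.800000
  x_1 = 1.900000 - 0.610000/3.800000 = 1.739474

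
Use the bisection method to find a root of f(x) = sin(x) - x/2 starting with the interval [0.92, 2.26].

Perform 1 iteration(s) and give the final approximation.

f(x) = sin(x) - x/2
Initial interval: [0.92, 2.26]

Iteration 1:
  c_1 = (0.920000 + 2.260000)/2 = 1.590000
  f(c_1) = f(1.590000) = 0.204816
  f(a) × f(c) ≥ 0, new interval: [1.590000, 2.260000]

After 1 iteration(s), the approximation is c_1 = 1.590000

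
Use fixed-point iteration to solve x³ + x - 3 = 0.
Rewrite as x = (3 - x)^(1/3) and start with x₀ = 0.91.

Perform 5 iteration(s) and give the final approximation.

Equation: x³ + x - 3 = 0
Fixed-point form: x = (3 - x)^(1/3)
x₀ = 0.91

x_1 = g(0.910000) = 1.278543
x_2 = g(1.278543) = 1.198483
x_3 = g(1.198483) = 1.216782
x_4 = g(1.216782) = 1.212648
x_5 = g(1.212648) = 1.213584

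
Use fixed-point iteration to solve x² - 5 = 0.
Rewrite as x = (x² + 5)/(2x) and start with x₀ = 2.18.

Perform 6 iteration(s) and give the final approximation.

Equation: x² - 5 = 0
Fixed-point form: x = (x² + 5)/(2x)
x₀ = 2.18

x_1 = g(2.180000) = 2.236789
x_2 = g(2.236789) = 2.236068
x_3 = g(2.236068) = 2.236068
x_4 = g(2.236068) = 2.236068
x_5 = g(2.236068) = 2.236068
x_6 = g(2.236068) = 2.236068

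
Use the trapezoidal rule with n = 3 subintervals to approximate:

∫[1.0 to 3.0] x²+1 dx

f(x) = x²+1
a = 1.0, b = 3.0, n = 3
h = (b - a)/n = 0.666667

Trapezoidal rule: (h/2)[f(x₀) + 2f(x₁) + 2f(x₂) + ... + f(xₙ)]

x_0 = 1.0000, f(x_0) = 2.000000, coefficient = 1
x_1 = 1.6667, f(x_1) = 3.777778, coefficient = 2
x_2 = 2.3333, f(x_2) = 6.444444, coefficient = 2
x_3 = 3.0000, f(x_3) = 10.000000, coefficient = 1

I ≈ (0.666667/2) × 32.444444 = 10.814815
Exact value: 10.666667
Error: 0.148148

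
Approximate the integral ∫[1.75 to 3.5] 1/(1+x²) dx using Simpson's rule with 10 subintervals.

f(x) = 1/(1+x²)
a = 1.75, b = 3.5, n = 10
h = (b - a)/n = 0.175000

Simpson's rule: (h/3)[f(x₀) + 4f(x₁) + 2f(x₂) + ... + f(xₙ)]

x_0 = 1.7500, f(x_0) = 0.246154, coefficient = 1
x_1 = 1.9250, f(x_1) = 0.212512, coefficient = 4
x_2 = 2.1000, f(x_2) = 0.184843, coefficient = 2
x_3 = 2.2750, f(x_3) = 0.161927, coefficient = 4
x_4 = 2.4500, f(x_4) = 0.142806, coefficient = 2
x_5 = 2.6250, f(x_5) = 0.126733, coefficient = 4
x_6 = 2.8000, f(x_6) = 0.113122, coefficient = 2
x_7 = 2.9750, f(x_7) = 0.101516, coefficient = 4
x_8 = 3.1500, f(x_8) = 0.091554, coefficient = 2
x_9 = 3.3250, f(x_9) = 0.082949, coefficient = 4
x_10 = 3.5000, f(x_10) = 0.075472, coefficient = 1

I ≈ (0.175000/3) × 4.128822 = 0.240848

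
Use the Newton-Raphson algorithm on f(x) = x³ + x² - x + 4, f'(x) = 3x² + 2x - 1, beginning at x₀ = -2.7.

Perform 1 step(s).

f(x) = x³ + x² - x + 4
f'(x) = 3x² + 2x - 1
x₀ = -2.7

Newton-Raphson formula: x_{n+1} = x_n - f(x_n)/f'(x_n)

Iteration 1:
  f(-2.700000) = -5.693000
  f'(-2.700000) = 15.470000
  x_1 = -2.700000 - (-5.693000)/15.470000 = -2.331997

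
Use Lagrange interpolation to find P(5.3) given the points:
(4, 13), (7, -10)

Lagrange interpolation formula:
P(x) = Σ yᵢ × Lᵢ(x)
where Lᵢ(x) = Π_{j≠i} (x - xⱼ)/(xᵢ - xⱼ)

L_0(5.3) = (5.3 - 7)/(4 - 7) = 0.566667
L_1(5.3) = (5.3 - 4)/(7 - 4) = 0.433333

P(5.3) = 13×L_0(5.3) + (-10)×L_1(5.3)
P(5.3) = 3.033333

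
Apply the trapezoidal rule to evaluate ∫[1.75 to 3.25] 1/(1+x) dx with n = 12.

f(x) = 1/(1+x)
a = 1.75, b = 3.25, n = 12
h = (b - a)/n = 0.125000

Trapezoidal rule: (h/2)[f(x₀) + 2f(x₁) + 2f(x₂) + ... + f(xₙ)]

x_0 = 1.7500, f(x_0) = 0.363636, coefficient = 1
x_1 = 1.8750, f(x_1) = 0.347826, coefficient = 2
x_2 = 2.0000, f(x_2) = 0.333333, coefficient = 2
x_3 = 2.1250, f(x_3) = 0.320000, coefficient = 2
x_4 = 2.2500, f(x_4) = 0.307692, coefficient = 2
x_5 = 2.3750, f(x_5) = 0.296296, coefficient = 2
x_6 = 2.5000, f(x_6) = 0.285714, coefficient = 2
x_7 = 2.6250, f(x_7) = 0.275862, coefficient = 2
x_8 = 2.7500, f(x_8) = 0.266667, coefficient = 2
x_9 = 2.8750, f(x_9) = 0.258065, coefficient = 2
x_10 = 3.0000, f(x_10) = 0.250000, coefficient = 2
x_11 = 3.1250, f(x_11) = 0.242424, coefficient = 2
x_12 = 3.2500, f(x_12) = 0.235294, coefficient = 1

I ≈ (0.125000/2) × 6.966690 = 0.435418
Exact value: 0.435318
Error: 0.000100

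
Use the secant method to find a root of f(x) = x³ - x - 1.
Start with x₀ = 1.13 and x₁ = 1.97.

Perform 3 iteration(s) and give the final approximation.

f(x) = x³ - x - 1
x₀ = 1.13, x₁ = 1.97

Secant formula: x_{n+1} = x_n - f(x_n)(x_n - x_{n-1})/(f(x_n) - f(x_{n-1}))

Iteration 1:
  f(1.130000) = -0.687103
  f(1.970000) = 4.675373
  x_2 = 1.970000 - 4.675373×(1.970000 - 1.130000)/(4.675373 - (-0.687103))
       = 1.237631
Iteration 2:
  f(1.970000) = 4.675373
  f(1.237631) = -0.341915
  x_3 = 1.237631 - (-0.341915)×(1.237631 - 1.970000)/(-0.341915 - 4.675373)
       = 1.287540
Iteration 3:
  f(1.237631) = -0.341915
  f(1.287540) = -0.153110
  x_4 = 1.287540 - (-0.153110)×(1.287540 - 1.237631)/(-0.153110 - (-0.341915))
       = 1.328013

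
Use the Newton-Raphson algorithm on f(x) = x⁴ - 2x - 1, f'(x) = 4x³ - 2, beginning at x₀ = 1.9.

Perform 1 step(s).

f(x) = x⁴ - 2x - 1
f'(x) = 4x³ - 2
x₀ = 1.9

Newton-Raphson formula: x_{n+1} = x_n - f(x_n)/f'(x_n)

Iteration 1:
  f(1.900000) = 8.232100
  f'(1.900000) = 25.436000
  x_1 = 1.900000 - 8.232100/25.436000 = 1.576360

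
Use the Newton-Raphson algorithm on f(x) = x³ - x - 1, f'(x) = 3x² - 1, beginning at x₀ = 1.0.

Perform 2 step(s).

f(x) = x³ - x - 1
f'(x) = 3x² - 1
x₀ = 1.0

Newton-Raphson formula: x_{n+1} = x_n - f(x_n)/f'(x_n)

Iteration 1:
  f(1.000000) = -1.000000
  f'(1.000000) = 2.000000
  x_1 = 1.000000 - (-1.000000)/2.000000 = 1.500000
Iteration 2:
  f(1.500000) = 0.875000
  f'(1.500000) = 5.750000
  x_2 = 1.500000 - 0.875000/5.750000 = 1.347826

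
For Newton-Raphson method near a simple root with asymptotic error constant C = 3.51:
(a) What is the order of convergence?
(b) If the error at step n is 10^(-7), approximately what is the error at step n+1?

(a) Newton-Raphson has quadratic (order 2) convergence near simple roots.
    This means |e_{n+1}| ≈ C|e_n|².

(b) With |e_n| = 10^(-7) and C = 3.51:
    |e_{n+1}| ≈ 3.51 × (10^(-7))² = 3.51 × 10^(-14)

(a) 2 (quadratic); (b) |e_{n+1}| ≈ 3.510e-14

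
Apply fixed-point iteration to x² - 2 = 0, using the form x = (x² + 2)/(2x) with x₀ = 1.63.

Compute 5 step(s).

Equation: x² - 2 = 0
Fixed-point form: x = (x² + 2)/(2x)
x₀ = 1.63

x_1 = g(1.630000) = 1.428497
x_2 = g(1.428497) = 1.414285
x_3 = g(1.414285) = 1.414214
x_4 = g(1.414214) = 1.414214
x_5 = g(1.414214) = 1.414214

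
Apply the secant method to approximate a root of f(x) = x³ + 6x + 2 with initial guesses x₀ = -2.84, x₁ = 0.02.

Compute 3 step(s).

f(x) = x³ + 6x + 2
x₀ = -2.84, x₁ = 0.02

Secant formula: x_{n+1} = x_n - f(x_n)(x_n - x_{n-1})/(f(x_n) - f(x_{n-1}))

Iteration 1:
  f(-2.840000) = -37.946304
  f(0.020000) = 2.120008
  x_2 = 0.020000 - 2.120008×(0.020000 - (-2.840000))/(2.120008 - (-37.946304))
       = -0.131330
Iteration 2:
  f(0.020000) = 2.120008
  f(-0.131330) = 1.209757
  x_3 = -0.131330 - 1.209757×(-0.131330 - 0.020000)/(1.209757 - 2.120008)
       = -0.332452
Iteration 3:
  f(-0.131330) = 1.209757
  f(-0.332452) = -0.031458
  x_4 = -0.332452 - (-0.031458)×(-0.332452 - (-0.131330))/(-0.031458 - 1.209757)
       = -0.327355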